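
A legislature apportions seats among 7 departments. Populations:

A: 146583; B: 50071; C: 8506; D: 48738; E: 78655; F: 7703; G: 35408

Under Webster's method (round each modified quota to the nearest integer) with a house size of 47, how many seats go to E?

10

Standard divisor 375664/47 ≈ 7992.851; standard quotas: A 18.339, B 6.264, C 1.064, D 6.098, E 9.841, F 0.964, G 4.430.
Rounding to the nearest integer gives 18, 6, 1, 6, 10, 1, 4 = 46 seats, so the divisor must be adjusted.
With modified divisor 7906.92: modified quotas A 18.539, B 6.333, C 1.076, D 6.164, E 9.948, F 0.974, G 4.478.
Rounding to the nearest integer: A 19, B 6, C 1, D 6, E 10, F 1, G 4 (total 47).
E receives 10.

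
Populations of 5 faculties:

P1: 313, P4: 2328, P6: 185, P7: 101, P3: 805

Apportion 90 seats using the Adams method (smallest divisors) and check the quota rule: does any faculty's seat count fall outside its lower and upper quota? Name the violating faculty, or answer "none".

Standard quotas: P1 7.548, P4 56.141, P6 4.461, P7 2.436, P3 19.413.
Adams allocation: P1 8, P4 55, P6 5, P7 3, P3 19.
P4 has quota 56.141 (lower 56, upper 57) but receives 55 — outside the quota interval.

P4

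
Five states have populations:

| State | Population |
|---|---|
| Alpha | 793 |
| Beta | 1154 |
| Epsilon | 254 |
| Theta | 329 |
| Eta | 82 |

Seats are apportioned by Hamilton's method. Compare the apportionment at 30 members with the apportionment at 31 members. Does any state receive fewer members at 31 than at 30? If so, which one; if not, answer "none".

none

At 30 seats: Alpha 9, Beta 13, Epsilon 3, Theta 4, Eta 1.
At 31 seats: Alpha 9, Beta 14, Epsilon 3, Theta 4, Eta 1.
No state's allocation decreased.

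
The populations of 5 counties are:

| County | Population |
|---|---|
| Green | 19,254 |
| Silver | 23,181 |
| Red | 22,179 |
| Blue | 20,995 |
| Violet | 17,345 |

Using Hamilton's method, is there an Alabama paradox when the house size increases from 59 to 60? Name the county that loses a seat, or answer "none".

At 59 seats: Green 11, Silver 13, Red 13, Blue 12, Violet 10.
At 60 seats: Green 11, Silver 14, Red 13, Blue 12, Violet 10.
No county's allocation decreased.

none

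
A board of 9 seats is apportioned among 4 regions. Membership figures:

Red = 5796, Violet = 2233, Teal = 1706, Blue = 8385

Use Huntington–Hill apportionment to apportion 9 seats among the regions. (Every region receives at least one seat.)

With divisor 2121: modified quotas Red 2.733, Violet 1.053, Teal 0.804, Blue 3.953.
Geometric-mean thresholds: Red √(2·3)=2.449, Violet √(1·2)=1.414, Teal (min 1), Blue √(3·4)=3.464.
Each quota rounded against its threshold gives Red 3, Violet 1, Teal 1, Blue 4 (total 9).

Red: 3, Violet: 1, Teal: 1, Blue: 4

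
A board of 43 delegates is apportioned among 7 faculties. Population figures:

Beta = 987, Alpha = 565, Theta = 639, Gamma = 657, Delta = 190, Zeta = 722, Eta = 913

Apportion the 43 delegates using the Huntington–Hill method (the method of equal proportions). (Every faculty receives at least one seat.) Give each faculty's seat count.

Beta=9, Alpha=5, Theta=6, Gamma=6, Delta=2, Zeta=7, Eta=8

With divisor 110: modified quotas Beta 8.973, Alpha 5.136, Theta 5.809, Gamma 5.973, Delta 1.727, Zeta 6.564, Eta 8.300.
Geometric-mean thresholds: Beta √(8·9)=8.485, Alpha √(5·6)=5.477, Theta √(5·6)=5.477, Gamma √(5·6)=5.477, Delta √(1·2)=1.414, Zeta √(6·7)=6.481, Eta √(8·9)=8.485.
Each quota rounded against its threshold gives Beta 9, Alpha 5, Theta 6, Gamma 6, Delta 2, Zeta 7, Eta 8 (total 43).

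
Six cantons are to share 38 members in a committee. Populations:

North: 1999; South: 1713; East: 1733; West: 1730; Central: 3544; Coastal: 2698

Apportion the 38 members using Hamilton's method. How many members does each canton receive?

North 6; South 5; East 5; West 5; Central 10; Coastal 7

Standard divisor: 13417 ÷ 38 ≈ 353.079.
Standard quotas: North 5.662, South 4.852, East 4.908, West 4.900, Central 10.037, Coastal 7.641.
Lower quotas: North 5, South 4, East 4, West 4, Central 10, Coastal 7 (sum 34, leaving 4 seats).
Remainders in descending order: East 0.908, West 0.900, South 0.852, North 0.662, Coastal 0.641, Central 0.037.
Largest remainders: East, West, South, North receive the extra seats.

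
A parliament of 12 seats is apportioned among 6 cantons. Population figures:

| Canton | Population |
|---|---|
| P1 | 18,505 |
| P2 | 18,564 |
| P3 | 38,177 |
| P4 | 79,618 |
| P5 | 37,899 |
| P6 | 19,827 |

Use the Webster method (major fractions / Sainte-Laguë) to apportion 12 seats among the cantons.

P1 1, P2 1, P3 2, P4 5, P5 2, P6 1

Standard divisor 212590/12 ≈ 17715.833; standard quotas: P1 1.045, P2 1.048, P3 2.155, P4 4.494, P5 2.139, P6 1.119.
Rounding to the nearest integer gives 1, 1, 2, 4, 2, 1 = 11 seats, so the divisor must be adjusted.
With modified divisor 16500: modified quotas P1 1.122, P2 1.125, P3 2.314, P4 4.825, P5 2.297, P6 1.202.
Rounding to the nearest integer: P1 1, P2 1, P3 2, P4 5, P5 2, P6 1 (total 12).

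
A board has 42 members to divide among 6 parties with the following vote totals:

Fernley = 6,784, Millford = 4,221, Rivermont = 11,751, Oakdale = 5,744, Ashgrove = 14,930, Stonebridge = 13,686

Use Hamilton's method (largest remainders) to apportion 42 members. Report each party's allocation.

Standard divisor: 57116 ÷ 42 ≈ 1359.905.
Standard quotas: Fernley 4.9886, Millford 3.1039, Rivermont 8.6410, Oakdale 4.2238, Ashgrove 10.9787, Stonebridge 10.0639.
Lower quotas: Fernley 4, Millford 3, Rivermont 8, Oakdale 4, Ashgrove 10, Stonebridge 10 (sum 39, leaving 3 seats).
Remainders in descending order: Fernley 0.9886, Ashgrove 0.9787, Rivermont 0.6410, Oakdale 0.2238, Millford 0.1039, Stonebridge 0.0639.
The surplus seats go to Fernley, Ashgrove, Rivermont.

Fernley 5, Millford 3, Rivermont 9, Oakdale 4, Ashgrove 11, Stonebridge 10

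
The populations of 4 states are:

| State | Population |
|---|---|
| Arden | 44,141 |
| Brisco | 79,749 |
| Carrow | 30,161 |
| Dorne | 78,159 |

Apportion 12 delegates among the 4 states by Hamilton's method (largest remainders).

Arden 2; Brisco 4; Carrow 2; Dorne 4

Standard divisor: 232210 ÷ 12 ≈ 19350.833.
Standard quotas: Arden 2.2811, Brisco 4.1212, Carrow 1.5586, Dorne 4.0391.
Lower quotas: Arden 2, Brisco 4, Carrow 1, Dorne 4 (sum 11, leaving 1 seat).
Remainders in descending order: Carrow 0.5586, Arden 0.2811, Brisco 0.1212, Dorne 0.0391.
The surplus seat goes to Carrow.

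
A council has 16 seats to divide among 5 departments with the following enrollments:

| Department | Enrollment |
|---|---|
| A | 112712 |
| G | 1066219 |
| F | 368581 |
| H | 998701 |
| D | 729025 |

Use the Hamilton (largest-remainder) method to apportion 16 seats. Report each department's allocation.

A=0; G=5; F=2; H=5; D=4

Total 3275238; standard divisor 3275238/16 ≈ 204702.375.
Standard quotas: A 0.5506, G 5.2086, F 1.8006, H 4.8788, D 3.5614.
Lower quotas: A 0, G 5, F 1, H 4, D 3 (sum 13, leaving 3 seats).
Remainders in descending order: H 0.8788, F 0.8006, D 0.5614, A 0.5506, G 0.2086.
Largest remainders: H, F, D receive the extra seats.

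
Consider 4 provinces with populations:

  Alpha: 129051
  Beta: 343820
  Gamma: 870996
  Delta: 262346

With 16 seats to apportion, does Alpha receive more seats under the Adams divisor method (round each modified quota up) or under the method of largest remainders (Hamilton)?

Adams

Adams: Alpha 2, Beta 3, Gamma 8, Delta 3.
Hamilton: Alpha 1, Beta 3, Gamma 9, Delta 3.
Alpha gets 2 under Adams and 1 under Hamilton.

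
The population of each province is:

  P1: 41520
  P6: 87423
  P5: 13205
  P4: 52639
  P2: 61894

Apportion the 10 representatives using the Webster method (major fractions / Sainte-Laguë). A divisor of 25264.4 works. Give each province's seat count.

With modified divisor 25264.4: modified quotas P1 1.643, P6 3.460, P5 0.523, P4 2.084, P2 2.450.
Rounding to the nearest integer: P1 2, P6 3, P5 1, P4 2, P2 2 (total 10).

P1 2, P6 3, P5 1, P4 2, P2 2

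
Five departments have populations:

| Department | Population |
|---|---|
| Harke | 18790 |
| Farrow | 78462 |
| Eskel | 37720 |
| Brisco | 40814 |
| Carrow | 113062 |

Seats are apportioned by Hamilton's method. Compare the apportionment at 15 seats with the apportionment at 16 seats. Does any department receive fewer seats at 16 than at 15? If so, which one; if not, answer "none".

none

At 15 seats: Harke 1, Farrow 4, Eskel 2, Brisco 2, Carrow 6.
At 16 seats: Harke 1, Farrow 5, Eskel 2, Brisco 2, Carrow 6.
No department's allocation decreased.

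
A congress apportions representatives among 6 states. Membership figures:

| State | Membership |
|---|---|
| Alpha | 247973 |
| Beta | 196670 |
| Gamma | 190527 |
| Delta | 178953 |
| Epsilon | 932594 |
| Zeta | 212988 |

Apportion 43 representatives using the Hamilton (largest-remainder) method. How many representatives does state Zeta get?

Total 1959705; standard divisor 1959705/43 ≈ 45574.535.
Standard quotas: Alpha 5.4410, Beta 4.3153, Gamma 4.1806, Delta 3.9266, Epsilon 20.4631, Zeta 4.6734.
Lower quotas: Alpha 5, Beta 4, Gamma 4, Delta 3, Epsilon 20, Zeta 4 (sum 40, leaving 3 seats).
Remainders in descending order: Delta 0.9266, Zeta 0.6734, Epsilon 0.4631, Alpha 0.4410, Beta 0.3153, Gamma 0.1806.
The surplus seats go to Delta, Zeta, Epsilon.
Zeta receives 5.

5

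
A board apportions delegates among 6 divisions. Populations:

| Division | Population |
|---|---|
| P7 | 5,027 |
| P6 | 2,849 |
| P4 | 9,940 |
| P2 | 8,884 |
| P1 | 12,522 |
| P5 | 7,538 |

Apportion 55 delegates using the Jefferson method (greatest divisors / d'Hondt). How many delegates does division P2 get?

10

Standard divisor 46760/55 ≈ 850.182; standard quotas: P7 5.913, P6 3.351, P4 11.692, P2 10.450, P1 14.729, P5 8.866.
Rounding down gives 5, 3, 11, 10, 14, 8 = 51 seats, so the divisor must be adjusted.
With modified divisor 820: modified quotas P7 6.130, P6 3.474, P4 12.122, P2 10.834, P1 15.271, P5 9.193.
Rounding down: P7 6, P6 3, P4 12, P2 10, P1 15, P5 9 (total 55).
P2 receives 10.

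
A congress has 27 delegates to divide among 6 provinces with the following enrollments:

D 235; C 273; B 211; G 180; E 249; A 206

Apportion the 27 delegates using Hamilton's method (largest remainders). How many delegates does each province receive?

D 5, C 5, B 4, G 4, E 5, A 4

Total 1354; standard divisor 1354/27 ≈ 50.148.
Standard quotas: D 4.686, C 5.444, B 4.208, G 3.589, E 4.965, A 4.108.
Lower quotas: D 4, C 5, B 4, G 3, E 4, A 4 (sum 24, leaving 3 seats).
Remainders in descending order: E 0.965, D 0.686, G 0.589, C 0.444, B 0.208, A 0.108.
Largest remainders: E, D, G receive the extra seats.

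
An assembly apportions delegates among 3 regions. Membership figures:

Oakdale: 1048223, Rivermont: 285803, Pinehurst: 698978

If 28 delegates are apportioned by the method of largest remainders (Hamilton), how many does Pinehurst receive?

10

Total 2033004; standard divisor 2033004/28 ≈ 72607.286.
Standard quotas: Oakdale 14.4369, Rivermont 3.9363, Pinehurst 9.6268.
Lower quotas: Oakdale 14, Rivermont 3, Pinehurst 9 (sum 26, leaving 2 seats).
Remainders in descending order: Rivermont 0.9363, Pinehurst 0.6268, Oakdale 0.4369.
The surplus seats go to Rivermont, Pinehurst.
Pinehurst receives 10.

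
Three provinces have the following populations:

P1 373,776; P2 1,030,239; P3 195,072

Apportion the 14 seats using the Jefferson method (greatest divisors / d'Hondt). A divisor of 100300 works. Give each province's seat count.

With modified divisor 100300: modified quotas P1 3.727, P2 10.272, P3 1.945.
Rounding down: P1 3, P2 10, P3 1 (total 14).

P1: 3, P2: 10, P3: 1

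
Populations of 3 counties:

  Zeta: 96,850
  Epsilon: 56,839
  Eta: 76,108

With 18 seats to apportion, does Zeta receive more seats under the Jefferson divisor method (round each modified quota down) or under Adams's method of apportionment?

Jefferson

Jefferson: Zeta 8, Epsilon 4, Eta 6.
Adams: Zeta 7, Epsilon 5, Eta 6.
Zeta gets 8 under Jefferson and 7 under Adams.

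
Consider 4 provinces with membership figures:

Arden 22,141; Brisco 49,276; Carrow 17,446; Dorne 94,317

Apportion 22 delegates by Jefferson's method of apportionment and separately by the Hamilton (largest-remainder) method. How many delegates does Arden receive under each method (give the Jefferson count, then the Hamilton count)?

2 and 3

Jefferson: Arden 2, Brisco 6, Carrow 2, Dorne 12.
Hamilton: Arden 3, Brisco 6, Carrow 2, Dorne 11.
Arden gets 2 under Jefferson and 3 under Hamilton.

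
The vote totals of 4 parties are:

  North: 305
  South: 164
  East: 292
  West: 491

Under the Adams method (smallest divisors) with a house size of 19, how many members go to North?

5

Standard divisor 1252/19 ≈ 65.895; standard quotas: North 4.629, South 2.489, East 4.431, West 7.451.
Rounding up gives 5, 3, 5, 8 = 21 seats, so the divisor must be adjusted.
With modified divisor 75: modified quotas North 4.067, South 2.187, East 3.893, West 6.547.
Rounding up: North 5, South 3, East 4, West 7 (total 19).
North receives 5.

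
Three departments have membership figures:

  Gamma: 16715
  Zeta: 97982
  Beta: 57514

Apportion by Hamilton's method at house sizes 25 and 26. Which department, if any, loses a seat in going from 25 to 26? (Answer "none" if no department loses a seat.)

Gamma

At 25 seats: Gamma 3, Zeta 14, Beta 8.
At 26 seats: Gamma 2, Zeta 15, Beta 9.
Gamma drops from 3 to 2.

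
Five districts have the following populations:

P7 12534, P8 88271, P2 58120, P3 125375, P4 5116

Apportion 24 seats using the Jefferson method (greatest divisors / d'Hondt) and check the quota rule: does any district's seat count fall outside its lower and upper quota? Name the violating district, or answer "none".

none

Standard quotas: P7 1.039, P8 7.320, P2 4.820, P3 10.397, P4 0.424.
Jefferson allocation: P7 1, P8 7, P2 5, P3 11, P4 0.
Every allocation lies between the lower and upper quota.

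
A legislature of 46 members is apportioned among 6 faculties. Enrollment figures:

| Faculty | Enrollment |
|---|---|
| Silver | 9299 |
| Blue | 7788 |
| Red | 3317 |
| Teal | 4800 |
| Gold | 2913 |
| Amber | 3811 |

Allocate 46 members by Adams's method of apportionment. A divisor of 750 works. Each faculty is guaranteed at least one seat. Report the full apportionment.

With modified divisor 750: modified quotas Silver 12.399, Blue 10.384, Red 4.423, Teal 6.400, Gold 3.884, Amber 5.081.
Rounding up: Silver 13, Blue 11, Red 5, Teal 7, Gold 4, Amber 6 (total 46).

Silver 13, Blue 11, Red 5, Teal 7, Gold 4, Amber 6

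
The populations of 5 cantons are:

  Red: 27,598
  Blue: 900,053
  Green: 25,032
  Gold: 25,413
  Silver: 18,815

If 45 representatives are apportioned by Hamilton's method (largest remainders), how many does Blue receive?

41

Standard divisor: 996911 ÷ 45 ≈ 22153.578.
Standard quotas: Red 1.2458, Blue 40.6279, Green 1.1299, Gold 1.1471, Silver 0.8493.
Lower quotas: Red 1, Blue 40, Green 1, Gold 1, Silver 0 (sum 43, leaving 2 seats).
Remainders in descending order: Silver 0.8493, Blue 0.6279, Red 0.2458, Gold 0.1471, Green 0.1299.
Largest remainders: Silver, Blue receive the extra seats.
Blue receives 41.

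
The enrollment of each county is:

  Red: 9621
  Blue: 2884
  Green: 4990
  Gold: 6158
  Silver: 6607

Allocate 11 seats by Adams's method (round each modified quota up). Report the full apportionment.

Red 3, Blue 1, Green 2, Gold 2, Silver 3

Standard divisor 30260/11 ≈ 2750.909; standard quotas: Red 3.497, Blue 1.048, Green 1.814, Gold 2.239, Silver 2.402.
Rounding up gives 4, 2, 2, 3, 3 = 14 seats, so the divisor must be adjusted.
With modified divisor 3260: modified quotas Red 2.951, Blue 0.885, Green 1.531, Gold 1.889, Silver 2.027.
Rounding up: Red 3, Blue 1, Green 2, Gold 2, Silver 3 (total 11).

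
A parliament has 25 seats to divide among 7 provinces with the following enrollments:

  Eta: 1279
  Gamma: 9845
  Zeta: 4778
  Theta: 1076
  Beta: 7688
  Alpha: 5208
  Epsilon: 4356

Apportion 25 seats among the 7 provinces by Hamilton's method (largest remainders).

The standard divisor is 34230/25 ≈ 1369.2.
Standard quotas: Eta 0.9341, Gamma 7.1903, Zeta 3.4896, Theta 0.7859, Beta 5.6150, Alpha 3.8037, Epsilon 3.1814.
Lower quotas: Eta 0, Gamma 7, Zeta 3, Theta 0, Beta 5, Alpha 3, Epsilon 3 (sum 21, leaving 4 seats).
Remainders in descending order: Eta 0.9341, Alpha 0.8037, Theta 0.7859, Beta 0.6150, Zeta 0.4896, Gamma 0.1903, Epsilon 0.1814.
The surplus seats go to Eta, Alpha, Theta, Beta.

Eta 1; Gamma 7; Zeta 3; Theta 1; Beta 6; Alpha 4; Epsilon 3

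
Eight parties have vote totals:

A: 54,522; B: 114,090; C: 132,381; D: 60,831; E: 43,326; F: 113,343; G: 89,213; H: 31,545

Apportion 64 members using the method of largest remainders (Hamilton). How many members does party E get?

4

Total 639251; standard divisor 639251/64 ≈ 9988.297.
Standard quotas: A 5.4586, B 11.4224, C 13.2536, D 6.0902, E 4.3377, F 11.3476, G 8.9318, H 3.1582.
Lower quotas: A 5, B 11, C 13, D 6, E 4, F 11, G 8, H 3 (sum 61, leaving 3 seats).
Remainders in descending order: G 0.9318, A 0.4586, B 0.4224, F 0.3476, E 0.3377, C 0.2536, H 0.1582, D 0.0902.
The surplus seats go to G, A, B.
E receives 4.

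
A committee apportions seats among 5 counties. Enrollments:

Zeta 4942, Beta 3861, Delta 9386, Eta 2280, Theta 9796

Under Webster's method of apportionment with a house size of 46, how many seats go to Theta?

Standard divisor 30265/46 ≈ 657.935; standard quotas: Zeta 7.511, Beta 5.868, Delta 14.266, Eta 3.465, Theta 14.889.
Rounding to the nearest integer gives Zeta 8, Beta 6, Delta 14, Eta 3, Theta 15 — total 46, matching the house size, so no adjustment is needed.
Theta receives 15.

15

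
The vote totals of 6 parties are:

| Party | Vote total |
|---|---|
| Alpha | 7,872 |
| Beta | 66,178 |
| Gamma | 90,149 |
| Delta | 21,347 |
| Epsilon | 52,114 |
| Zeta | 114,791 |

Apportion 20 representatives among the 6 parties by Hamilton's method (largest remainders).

Total 352451; standard divisor 352451/20 ≈ 17622.55.
Standard quotas: Alpha 0.4467, Beta 3.7553, Gamma 5.1155, Delta 1.2113, Epsilon 2.9572, Zeta 6.5139.
Lower quotas: Alpha 0, Beta 3, Gamma 5, Delta 1, Epsilon 2, Zeta 6 (sum 17, leaving 3 seats).
Remainders in descending order: Epsilon 0.9572, Beta 0.7553, Zeta 0.5139, Alpha 0.4467, Delta 0.2113, Gamma 0.1155.
Largest remainders: Epsilon, Beta, Zeta receive the extra seats.

Alpha: 0, Beta: 4, Gamma: 5, Delta: 1, Epsilon: 3, Zeta: 7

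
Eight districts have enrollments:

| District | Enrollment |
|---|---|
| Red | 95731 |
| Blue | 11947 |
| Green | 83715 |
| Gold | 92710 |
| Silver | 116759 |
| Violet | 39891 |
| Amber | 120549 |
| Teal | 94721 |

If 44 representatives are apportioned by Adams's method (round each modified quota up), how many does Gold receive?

6

Standard divisor 656023/44 ≈ 14909.614; standard quotas: Red 6.421, Blue 0.801, Green 5.615, Gold 6.218, Silver 7.831, Violet 2.676, Amber 8.085, Teal 6.353.
Rounding up gives 7, 1, 6, 7, 8, 3, 9, 7 = 48 seats, so the divisor must be adjusted.
With modified divisor 16300: modified quotas Red 5.873, Blue 0.733, Green 5.136, Gold 5.688, Silver 7.163, Violet 2.447, Amber 7.396, Teal 5.811.
Rounding up: Red 6, Blue 1, Green 6, Gold 6, Silver 8, Violet 3, Amber 8, Teal 6 (total 44).
Gold receives 6.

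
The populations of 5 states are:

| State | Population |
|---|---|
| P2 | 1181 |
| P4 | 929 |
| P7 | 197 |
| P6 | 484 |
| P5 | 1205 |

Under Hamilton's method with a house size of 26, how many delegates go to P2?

Total 3996; standard divisor 3996/26 ≈ 153.692.
Standard quotas: P2 7.684, P4 6.045, P7 1.282, P6 3.149, P5 7.840.
Lower quotas: P2 7, P4 6, P7 1, P6 3, P5 7 (sum 24, leaving 2 seats).
Remainders in descending order: P5 0.840, P2 0.684, P7 0.282, P6 0.149, P4 0.045.
The surplus seats go to P5, P2.
P2 receives 8.

8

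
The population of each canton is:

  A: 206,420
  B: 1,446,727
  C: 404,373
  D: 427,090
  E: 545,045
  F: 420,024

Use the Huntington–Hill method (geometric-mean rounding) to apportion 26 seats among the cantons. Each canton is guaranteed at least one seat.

A=2, B=11, C=3, D=3, E=4, F=3

With divisor 131931: modified quotas A 1.565, B 10.966, C 3.065, D 3.237, E 4.131, F 3.184.
Geometric-mean thresholds: A √(1·2)=1.414, B √(10·11)=10.488, C √(3·4)=3.464, D √(3·4)=3.464, E √(4·5)=4.472, F √(3·4)=3.464.
Each quota rounded against its threshold gives A 2, B 11, C 3, D 3, E 4, F 3 (total 26).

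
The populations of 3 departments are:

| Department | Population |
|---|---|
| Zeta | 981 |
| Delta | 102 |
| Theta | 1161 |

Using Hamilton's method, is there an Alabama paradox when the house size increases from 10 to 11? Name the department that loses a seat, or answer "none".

At 10 seats: Zeta 4, Delta 1, Theta 5.
At 11 seats: Zeta 5, Delta 0, Theta 6.
Delta drops from 1 to 0.

Delta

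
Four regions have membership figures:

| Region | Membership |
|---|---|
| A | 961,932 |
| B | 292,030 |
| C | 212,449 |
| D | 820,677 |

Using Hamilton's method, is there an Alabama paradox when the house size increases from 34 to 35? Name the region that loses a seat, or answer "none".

B

At 34 seats: A 14, B 5, C 3, D 12.
At 35 seats: A 15, B 4, C 3, D 13.
B drops from 5 to 4.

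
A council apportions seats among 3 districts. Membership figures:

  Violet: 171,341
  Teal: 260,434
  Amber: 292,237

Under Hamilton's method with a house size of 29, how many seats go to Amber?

Total 724012; standard divisor 724012/29 ≈ 24965.931.
Standard quotas: Violet 6.8630, Teal 10.4316, Amber 11.7054.
Lower quotas: Violet 6, Teal 10, Amber 11 (sum 27, leaving 2 seats).
Remainders in descending order: Violet 0.8630, Amber 0.7054, Teal 0.4316.
Largest remainders: Violet, Amber receive the extra seats.
Amber receives 12.

12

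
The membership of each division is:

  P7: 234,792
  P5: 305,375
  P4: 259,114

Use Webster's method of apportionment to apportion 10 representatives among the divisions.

Standard divisor 799281/10 ≈ 79928.1; standard quotas: P7 2.938, P5 3.821, P4 3.242.
Rounding to the nearest integer gives P7 3, P5 4, P4 3 — total 10, matching the house size, so no adjustment is needed.

P7 3; P5 4; P4 3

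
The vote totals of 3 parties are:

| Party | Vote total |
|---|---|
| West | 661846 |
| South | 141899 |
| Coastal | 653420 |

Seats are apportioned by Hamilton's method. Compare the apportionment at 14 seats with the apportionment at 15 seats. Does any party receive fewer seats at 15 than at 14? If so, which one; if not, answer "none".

At 14 seats: West 6, South 2, Coastal 6.
At 15 seats: West 7, South 1, Coastal 7.
South drops from 2 to 1.

South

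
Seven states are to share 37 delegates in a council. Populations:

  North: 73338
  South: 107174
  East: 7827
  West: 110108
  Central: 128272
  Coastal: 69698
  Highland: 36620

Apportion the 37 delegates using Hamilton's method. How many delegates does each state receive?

North 5; South 7; East 1; West 8; Central 9; Coastal 5; Highland 2

The standard divisor is 533037/37 ≈ 14406.405.
Standard quotas: North 5.0907, South 7.4393, East 0.5433, West 7.6430, Central 8.9038, Coastal 4.8380, Highland 2.5419.
Lower quotas: North 5, South 7, East 0, West 7, Central 8, Coastal 4, Highland 2 (sum 33, leaving 4 seats).
Remainders in descending order: Central 0.9038, Coastal 0.8380, West 0.6430, East 0.5433, Highland 0.5419, South 0.4393, North 0.0907.
The surplus seats go to Central, Coastal, West, East.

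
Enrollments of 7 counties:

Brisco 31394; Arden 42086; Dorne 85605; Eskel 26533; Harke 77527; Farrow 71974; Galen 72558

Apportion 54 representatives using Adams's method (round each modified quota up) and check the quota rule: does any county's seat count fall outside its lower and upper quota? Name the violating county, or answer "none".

none

Standard quotas: Brisco 4.158, Arden 5.575, Dorne 11.339, Eskel 3.515, Harke 10.269, Farrow 9.534, Galen 9.611.
Adams allocation: Brisco 4, Arden 6, Dorne 11, Eskel 4, Harke 10, Farrow 9, Galen 10.
Every allocation lies between the lower and upper quota.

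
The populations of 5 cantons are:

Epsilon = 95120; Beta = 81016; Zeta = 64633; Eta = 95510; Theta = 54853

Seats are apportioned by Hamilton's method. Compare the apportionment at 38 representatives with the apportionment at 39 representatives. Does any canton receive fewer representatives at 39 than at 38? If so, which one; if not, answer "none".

At 38 seats: Epsilon 9, Beta 8, Zeta 6, Eta 9, Theta 6.
At 39 seats: Epsilon 10, Beta 8, Zeta 6, Eta 10, Theta 5.
Theta drops from 6 to 5.

Theta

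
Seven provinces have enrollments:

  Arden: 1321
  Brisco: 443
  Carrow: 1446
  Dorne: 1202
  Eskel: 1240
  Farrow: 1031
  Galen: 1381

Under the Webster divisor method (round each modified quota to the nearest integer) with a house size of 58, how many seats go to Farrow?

Standard divisor 8064/58 ≈ 139.034; standard quotas: Arden 9.501, Brisco 3.186, Carrow 10.400, Dorne 8.645, Eskel 8.919, Farrow 7.415, Galen 9.933.
Rounding to the nearest integer gives Arden 10, Brisco 3, Carrow 10, Dorne 9, Eskel 9, Farrow 7, Galen 10 — total 58, matching the house size, so no adjustment is needed.
Farrow receives 7.

7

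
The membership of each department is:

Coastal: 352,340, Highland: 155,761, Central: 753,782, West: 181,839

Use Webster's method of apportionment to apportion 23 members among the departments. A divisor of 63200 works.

Coastal=6, Highland=2, Central=12, West=3

With modified divisor 63200: modified quotas Coastal 5.575, Highland 2.465, Central 11.927, West 2.877.
Rounding to the nearest integer: Coastal 6, Highland 2, Central 12, West 3 (total 23).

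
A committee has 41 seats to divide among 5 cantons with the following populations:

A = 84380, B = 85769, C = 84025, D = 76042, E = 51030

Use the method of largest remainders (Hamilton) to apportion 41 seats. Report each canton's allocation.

The standard divisor is 381246/41 ≈ 9298.683.
Standard quotas: A 9.0744, B 9.2238, C 9.0362, D 8.1777, E 5.4879.
Lower quotas: A 9, B 9, C 9, D 8, E 5 (sum 40, leaving 1 seat).
Remainders in descending order: E 0.4879, B 0.2238, D 0.1777, A 0.0744, C 0.0362.
The surplus seat goes to E.

A 9, B 9, C 9, D 8, E 6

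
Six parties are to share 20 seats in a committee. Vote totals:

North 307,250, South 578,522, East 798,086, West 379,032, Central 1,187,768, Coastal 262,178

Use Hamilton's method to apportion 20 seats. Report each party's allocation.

North=2, South=3, East=5, West=2, Central=7, Coastal=1

Standard divisor: 3512836 ÷ 20 ≈ 175641.8.
Standard quotas: North 1.7493, South 3.2938, East 4.5438, West 2.1580, Central 6.7624, Coastal 1.4927.
Lower quotas: North 1, South 3, East 4, West 2, Central 6, Coastal 1 (sum 17, leaving 3 seats).
Remainders in descending order: Central 0.7624, North 0.7493, East 0.5438, Coastal 0.4927, South 0.2938, West 0.1580.
The surplus seats go to Central, North, East.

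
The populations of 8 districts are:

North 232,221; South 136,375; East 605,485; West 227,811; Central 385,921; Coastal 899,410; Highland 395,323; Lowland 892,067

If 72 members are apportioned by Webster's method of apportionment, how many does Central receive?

Standard divisor 3774613/72 ≈ 52425.181; standard quotas: North 4.430, South 2.601, East 11.550, West 4.345, Central 7.361, Coastal 17.156, Highland 7.541, Lowland 17.016.
Rounding to the nearest integer gives North 4, South 3, East 12, West 4, Central 7, Coastal 17, Highland 8, Lowland 17 — total 72, matching the house size, so no adjustment is needed.
Central receives 7.

7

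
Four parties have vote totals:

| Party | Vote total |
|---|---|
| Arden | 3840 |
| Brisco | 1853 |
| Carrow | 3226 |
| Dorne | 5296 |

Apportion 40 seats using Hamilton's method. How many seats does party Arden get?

Standard divisor: 14215 ÷ 40 ≈ 355.375.
Standard quotas: Arden 10.8055, Brisco 5.2142, Carrow 9.0777, Dorne 14.9026.
Lower quotas: Arden 10, Brisco 5, Carrow 9, Dorne 14 (sum 38, leaving 2 seats).
Remainders in descending order: Dorne 0.9026, Arden 0.8055, Brisco 0.2142, Carrow 0.0777.
The surplus seats go to Dorne, Arden.
Arden receives 11.

11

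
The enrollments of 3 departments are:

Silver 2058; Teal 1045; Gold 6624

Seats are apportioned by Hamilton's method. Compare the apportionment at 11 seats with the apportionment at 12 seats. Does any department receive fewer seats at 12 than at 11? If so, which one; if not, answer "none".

At 11 seats: Silver 2, Teal 1, Gold 8.
At 12 seats: Silver 3, Teal 1, Gold 8.
No department's allocation decreased.

none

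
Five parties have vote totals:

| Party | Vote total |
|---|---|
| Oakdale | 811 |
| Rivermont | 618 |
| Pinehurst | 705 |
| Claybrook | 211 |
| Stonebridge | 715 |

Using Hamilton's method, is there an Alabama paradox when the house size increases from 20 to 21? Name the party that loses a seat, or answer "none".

none

At 20 seats: Oakdale 5, Rivermont 4, Pinehurst 5, Claybrook 1, Stonebridge 5.
At 21 seats: Oakdale 6, Rivermont 4, Pinehurst 5, Claybrook 1, Stonebridge 5.
No party's allocation decreased.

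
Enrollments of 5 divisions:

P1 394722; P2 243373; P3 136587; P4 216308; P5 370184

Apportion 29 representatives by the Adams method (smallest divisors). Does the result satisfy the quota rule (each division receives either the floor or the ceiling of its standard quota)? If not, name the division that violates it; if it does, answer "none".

none

Standard quotas: P1 8.410, P2 5.185, P3 2.910, P4 4.608, P5 7.887.
Adams allocation: P1 8, P2 5, P3 3, P4 5, P5 8.
Every allocation lies between the lower and upper quota.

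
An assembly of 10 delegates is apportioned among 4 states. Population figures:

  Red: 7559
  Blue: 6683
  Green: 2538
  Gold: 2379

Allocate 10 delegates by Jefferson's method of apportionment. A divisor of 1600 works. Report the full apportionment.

With modified divisor 1600: modified quotas Red 4.724, Blue 4.177, Green 1.586, Gold 1.487.
Rounding down: Red 4, Blue 4, Green 1, Gold 1 (total 10).

Red: 4, Blue: 4, Green: 1, Gold: 1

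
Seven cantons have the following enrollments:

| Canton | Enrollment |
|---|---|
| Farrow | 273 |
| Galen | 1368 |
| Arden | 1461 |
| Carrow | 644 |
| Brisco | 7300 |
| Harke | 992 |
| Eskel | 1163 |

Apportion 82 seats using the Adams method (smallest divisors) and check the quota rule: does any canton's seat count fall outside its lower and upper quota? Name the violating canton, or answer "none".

Brisco

Standard quotas: Farrow 1.696, Galen 8.498, Arden 9.075, Carrow 4.000, Brisco 45.345, Harke 6.162, Eskel 7.224.
Adams allocation: Farrow 2, Galen 9, Arden 9, Carrow 4, Brisco 44, Harke 6, Eskel 8.
Brisco has quota 45.345 (lower 45, upper 46) but receives 44 — outside the quota interval.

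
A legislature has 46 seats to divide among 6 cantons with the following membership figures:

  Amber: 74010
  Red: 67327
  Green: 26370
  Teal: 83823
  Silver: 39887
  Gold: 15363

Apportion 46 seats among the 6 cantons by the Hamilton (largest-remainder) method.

Amber 11; Red 10; Green 4; Teal 13; Silver 6; Gold 2

The standard divisor is 306780/46 ≈ 6669.13.
Standard quotas: Amber 11.0974, Red 10.0953, Green 3.9540, Teal 12.5688, Silver 5.9808, Gold 2.3036.
Lower quotas: Amber 11, Red 10, Green 3, Teal 12, Silver 5, Gold 2 (sum 43, leaving 3 seats).
Remainders in descending order: Silver 0.9808, Green 0.9540, Teal 0.5688, Gold 0.3036, Amber 0.0974, Red 0.0953.
The surplus seats go to Silver, Green, Teal.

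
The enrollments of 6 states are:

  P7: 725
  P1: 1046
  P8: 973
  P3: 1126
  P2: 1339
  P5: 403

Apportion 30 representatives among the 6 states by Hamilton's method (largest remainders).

P7 4, P1 6, P8 5, P3 6, P2 7, P5 2

The standard divisor is 5612/30 ≈ 187.067.
Standard quotas: P7 3.876, P1 5.592, P8 5.201, P3 6.019, P2 7.158, P5 2.154.
Lower quotas: P7 3, P1 5, P8 5, P3 6, P2 7, P5 2 (sum 28, leaving 2 seats).
Remainders in descending order: P7 0.876, P1 0.592, P8 0.201, P2 0.158, P5 0.154, P3 0.019.
The surplus seats go to P7, P1.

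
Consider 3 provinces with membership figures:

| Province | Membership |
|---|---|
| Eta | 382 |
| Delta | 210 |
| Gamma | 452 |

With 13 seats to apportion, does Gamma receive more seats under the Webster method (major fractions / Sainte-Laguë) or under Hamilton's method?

Hamilton

Webster: Eta 5, Delta 3, Gamma 5.
Hamilton: Eta 5, Delta 2, Gamma 6.
Gamma gets 5 under Webster and 6 under Hamilton.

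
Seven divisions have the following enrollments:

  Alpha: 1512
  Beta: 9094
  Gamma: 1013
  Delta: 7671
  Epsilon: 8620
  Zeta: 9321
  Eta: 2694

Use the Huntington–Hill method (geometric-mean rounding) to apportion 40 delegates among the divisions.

Alpha 2, Beta 9, Gamma 1, Delta 8, Epsilon 8, Zeta 9, Eta 3

With divisor 1020: modified quotas Alpha 1.482, Beta 8.916, Gamma 0.993, Delta 7.521, Epsilon 8.451, Zeta 9.138, Eta 2.641.
Geometric-mean thresholds: Alpha √(1·2)=1.414, Beta √(8·9)=8.485, Gamma (min 1), Delta √(7·8)=7.483, Epsilon √(8·9)=8.485, Zeta √(9·10)=9.487, Eta √(2·3)=2.449.
Each quota rounded against its threshold gives Alpha 2, Beta 9, Gamma 1, Delta 8, Epsilon 8, Zeta 9, Eta 3 (total 40).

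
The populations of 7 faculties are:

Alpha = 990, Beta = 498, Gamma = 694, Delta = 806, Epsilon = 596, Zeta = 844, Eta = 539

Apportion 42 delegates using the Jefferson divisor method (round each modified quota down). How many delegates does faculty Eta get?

Standard divisor 4967/42 ≈ 118.262; standard quotas: Alpha 8.371, Beta 4.211, Gamma 5.868, Delta 6.815, Epsilon 5.040, Zeta 7.137, Eta 4.558.
Rounding down gives 8, 4, 5, 6, 5, 7, 4 = 39 seats, so the divisor must be adjusted.
With modified divisor 109: modified quotas Alpha 9.083, Beta 4.569, Gamma 6.367, Delta 7.394, Epsilon 5.468, Zeta 7.743, Eta 4.945.
Rounding down: Alpha 9, Beta 4, Gamma 6, Delta 7, Epsilon 5, Zeta 7, Eta 4 (total 42).
Eta receives 4.

4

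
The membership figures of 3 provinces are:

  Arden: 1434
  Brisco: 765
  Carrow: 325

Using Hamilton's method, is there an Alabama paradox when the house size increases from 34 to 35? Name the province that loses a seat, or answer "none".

Carrow

At 34 seats: Arden 19, Brisco 10, Carrow 5.
At 35 seats: Arden 20, Brisco 11, Carrow 4.
Carrow drops from 5 to 4.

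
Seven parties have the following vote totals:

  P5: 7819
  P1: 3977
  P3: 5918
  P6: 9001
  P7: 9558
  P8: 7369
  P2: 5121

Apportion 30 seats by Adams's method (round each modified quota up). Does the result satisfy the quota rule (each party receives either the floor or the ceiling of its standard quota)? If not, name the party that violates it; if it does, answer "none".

Standard quotas: P5 4.810, P1 2.447, P3 3.641, P6 5.538, P7 5.880, P8 4.534, P2 3.151.
Adams allocation: P5 5, P1 3, P3 4, P6 5, P7 6, P8 4, P2 3.
Every allocation lies between the lower and upper quota.

none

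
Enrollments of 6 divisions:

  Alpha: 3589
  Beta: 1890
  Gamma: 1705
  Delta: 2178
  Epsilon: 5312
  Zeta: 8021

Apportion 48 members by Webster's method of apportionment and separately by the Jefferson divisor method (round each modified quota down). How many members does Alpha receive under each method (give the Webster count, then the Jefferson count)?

Webster: Alpha 7, Beta 4, Gamma 4, Delta 5, Epsilon 11, Zeta 17.
Jefferson: Alpha 8, Beta 4, Gamma 3, Delta 4, Epsilon 11, Zeta 18.
Alpha gets 7 under Webster and 8 under Jefferson.

7 and 8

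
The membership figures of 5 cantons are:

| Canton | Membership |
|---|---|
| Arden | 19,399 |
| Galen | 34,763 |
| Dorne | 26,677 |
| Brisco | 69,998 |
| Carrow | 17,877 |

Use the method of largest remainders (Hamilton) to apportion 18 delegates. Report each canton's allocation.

Total 168714; standard divisor 168714/18 = 9373.
Standard quotas: Arden 2.0697, Galen 3.7088, Dorne 2.8462, Brisco 7.4680, Carrow 1.9073.
Lower quotas: Arden 2, Galen 3, Dorne 2, Brisco 7, Carrow 1 (sum 15, leaving 3 seats).
Remainders in descending order: Carrow 0.9073, Dorne 0.8462, Galen 0.7088, Brisco 0.4680, Arden 0.0697.
The surplus seats go to Carrow, Dorne, Galen.

Arden 2; Galen 4; Dorne 3; Brisco 7; Carrow 2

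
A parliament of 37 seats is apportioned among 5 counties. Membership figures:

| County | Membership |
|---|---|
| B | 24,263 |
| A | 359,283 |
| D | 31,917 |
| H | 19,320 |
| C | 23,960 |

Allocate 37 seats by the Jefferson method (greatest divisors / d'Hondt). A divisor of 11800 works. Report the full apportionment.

B 2, A 30, D 2, H 1, C 2

With modified divisor 11800: modified quotas B 2.056, A 30.448, D 2.705, H 1.637, C 2.031.
Rounding down: B 2, A 30, D 2, H 1, C 2 (total 37).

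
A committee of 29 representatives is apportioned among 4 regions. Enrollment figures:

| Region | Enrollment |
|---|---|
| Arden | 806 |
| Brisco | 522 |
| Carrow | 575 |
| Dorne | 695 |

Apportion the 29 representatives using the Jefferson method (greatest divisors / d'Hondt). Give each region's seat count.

Standard divisor 2598/29 ≈ 89.586; standard quotas: Arden 8.997, Brisco 5.827, Carrow 6.418, Dorne 7.758.
Rounding down gives 8, 5, 6, 7 = 26 seats, so the divisor must be adjusted.
With modified divisor 85: modified quotas Arden 9.482, Brisco 6.141, Carrow 6.765, Dorne 8.176.
Rounding down: Arden 9, Brisco 6, Carrow 6, Dorne 8 (total 29).

Arden 9; Brisco 6; Carrow 6; Dorne 8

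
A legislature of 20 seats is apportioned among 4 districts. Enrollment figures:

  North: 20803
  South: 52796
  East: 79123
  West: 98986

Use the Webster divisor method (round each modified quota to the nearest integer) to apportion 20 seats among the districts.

North: 2, South: 4, East: 6, West: 8

Standard divisor 251708/20 ≈ 12585.4; standard quotas: North 1.653, South 4.195, East 6.287, West 7.865.
Rounding to the nearest integer gives North 2, South 4, East 6, West 8 — total 20, matching the house size, so no adjustment is needed.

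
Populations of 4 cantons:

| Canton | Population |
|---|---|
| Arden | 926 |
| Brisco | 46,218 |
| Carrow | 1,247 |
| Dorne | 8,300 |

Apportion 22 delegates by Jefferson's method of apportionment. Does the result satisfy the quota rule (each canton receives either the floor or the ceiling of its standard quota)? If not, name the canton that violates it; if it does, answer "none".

Standard quotas: Arden 0.359, Brisco 17.936, Carrow 0.484, Dorne 3.221.
Jefferson allocation: Arden 0, Brisco 19, Carrow 0, Dorne 3.
Brisco has quota 17.936 (lower 17, upper 18) but receives 19 — outside the quota interval.

Brisco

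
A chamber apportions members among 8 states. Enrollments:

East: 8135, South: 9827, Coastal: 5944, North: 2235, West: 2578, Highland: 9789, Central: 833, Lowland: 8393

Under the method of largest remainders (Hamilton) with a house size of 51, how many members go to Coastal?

Standard divisor: 47734 ÷ 51 ≈ 935.961.
Standard quotas: East 8.6916, South 10.4994, Coastal 6.3507, North 2.3879, West 2.7544, Highland 10.4588, Central 0.8900, Lowland 8.9673.
Lower quotas: East 8, South 10, Coastal 6, North 2, West 2, Highland 10, Central 0, Lowland 8 (sum 46, leaving 5 seats).
Remainders in descending order: Lowland 0.9673, Central 0.8900, West 0.7544, East 0.6916, South 0.4994, Highland 0.4588, North 0.3879, Coastal 0.3507.
The surplus seats go to Lowland, Central, West, East, South.
Coastal receives 6.

6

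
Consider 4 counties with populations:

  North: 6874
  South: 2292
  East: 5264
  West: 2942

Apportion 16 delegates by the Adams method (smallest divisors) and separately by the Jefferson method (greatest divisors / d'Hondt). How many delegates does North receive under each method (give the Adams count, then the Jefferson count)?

6 and 7

Adams: North 6, South 2, East 5, West 3.
Jefferson: North 7, South 2, East 5, West 2.
North gets 6 under Adams and 7 under Jefferson.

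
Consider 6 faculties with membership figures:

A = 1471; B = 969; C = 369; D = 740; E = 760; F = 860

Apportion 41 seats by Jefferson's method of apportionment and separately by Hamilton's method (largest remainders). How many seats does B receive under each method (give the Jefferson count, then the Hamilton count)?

Jefferson: A 12, B 7, C 3, D 6, E 6, F 7.
Hamilton: A 11, B 8, C 3, D 6, E 6, F 7.
B gets 7 under Jefferson and 8 under Hamilton.

7 and 8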